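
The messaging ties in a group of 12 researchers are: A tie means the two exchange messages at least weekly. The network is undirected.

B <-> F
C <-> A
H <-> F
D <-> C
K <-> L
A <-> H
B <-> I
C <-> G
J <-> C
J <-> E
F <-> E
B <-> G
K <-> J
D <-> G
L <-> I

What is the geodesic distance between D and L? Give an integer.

4

One shortest route is D – C – J – K – L, which uses 4 edges, and at distance 3 from D we only reach {E, F, H, I, K}, which does not include L. So d(D,L) = 4.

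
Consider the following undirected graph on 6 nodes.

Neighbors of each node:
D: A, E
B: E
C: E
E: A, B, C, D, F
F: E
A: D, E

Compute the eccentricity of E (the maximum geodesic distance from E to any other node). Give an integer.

1

Distances from E: A:1, B:1, C:1, D:1, F:1.
The largest is 1 (to C, B, D, F, and A), so the eccentricity of E is 1.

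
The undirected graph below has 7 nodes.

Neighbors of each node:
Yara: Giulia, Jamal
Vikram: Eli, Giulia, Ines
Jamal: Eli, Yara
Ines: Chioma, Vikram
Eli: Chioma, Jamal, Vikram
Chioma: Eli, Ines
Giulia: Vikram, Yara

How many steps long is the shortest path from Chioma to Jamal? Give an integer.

One shortest route is Chioma – Eli – Jamal, which uses 2 edges, and Chioma and Jamal are not directly tied, so nothing shorter exists. So d(Chioma,Jamal) = 2.

2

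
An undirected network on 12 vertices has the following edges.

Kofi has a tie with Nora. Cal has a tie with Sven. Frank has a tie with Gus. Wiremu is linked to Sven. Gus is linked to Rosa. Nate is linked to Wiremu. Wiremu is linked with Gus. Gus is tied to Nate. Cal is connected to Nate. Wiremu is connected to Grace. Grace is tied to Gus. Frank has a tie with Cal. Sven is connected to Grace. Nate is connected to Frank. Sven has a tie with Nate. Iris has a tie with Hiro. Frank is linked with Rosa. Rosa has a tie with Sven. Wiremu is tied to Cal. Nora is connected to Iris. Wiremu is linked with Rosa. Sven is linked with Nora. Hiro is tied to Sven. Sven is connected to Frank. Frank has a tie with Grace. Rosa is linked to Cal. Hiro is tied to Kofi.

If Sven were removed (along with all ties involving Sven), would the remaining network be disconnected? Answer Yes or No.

Removing Sven leaves {Hiro, Iris, Kofi, and Nora} with no path to {Cal, Frank, Grace, Gus, Nate, Rosa, and Wiremu}, so the network splits into 2 components. Sven is a cut vertex.

Yes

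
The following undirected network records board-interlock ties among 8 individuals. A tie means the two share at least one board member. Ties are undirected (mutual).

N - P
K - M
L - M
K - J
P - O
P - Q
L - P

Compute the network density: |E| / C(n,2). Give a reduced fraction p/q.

1/4

There are 7 edges and 8 nodes, so the maximum possible is C(8,2) = 28.
Density = 7/28 = 1/4.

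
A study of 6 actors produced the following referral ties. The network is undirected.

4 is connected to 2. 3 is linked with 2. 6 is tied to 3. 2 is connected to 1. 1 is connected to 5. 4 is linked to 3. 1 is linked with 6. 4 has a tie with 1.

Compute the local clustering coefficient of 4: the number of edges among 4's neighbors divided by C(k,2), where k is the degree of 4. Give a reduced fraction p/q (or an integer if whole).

4's neighbors: 1, 2, and 3 (k = 3).
Possible neighbor pairs: C(3,2) = 3. Edges among them: 1–2, 2–3 → e = 2.
Clustering(4) = 2/3.

2/3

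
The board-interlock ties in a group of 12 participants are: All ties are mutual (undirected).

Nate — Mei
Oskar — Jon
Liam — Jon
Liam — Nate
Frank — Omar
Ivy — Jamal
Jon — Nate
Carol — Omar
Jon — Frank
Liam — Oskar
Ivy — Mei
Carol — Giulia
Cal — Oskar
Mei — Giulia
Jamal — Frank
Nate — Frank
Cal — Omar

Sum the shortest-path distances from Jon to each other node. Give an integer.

21

Distances from Jon: Cal:2, Carol:3, Frank:1, Giulia:3, Ivy:3, Jamal:2, Liam:1, Mei:2, Nate:1, Omar:2, Oskar:1.
Sum = 2 + 3 + 1 + 3 + 3 + 2 + 1 + 2 + 1 + 2 + 1 = 21.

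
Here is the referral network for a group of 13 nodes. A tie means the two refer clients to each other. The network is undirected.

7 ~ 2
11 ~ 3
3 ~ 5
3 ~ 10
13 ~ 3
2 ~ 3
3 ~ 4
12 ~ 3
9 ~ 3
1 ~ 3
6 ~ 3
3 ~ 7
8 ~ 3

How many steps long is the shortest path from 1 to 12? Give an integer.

One shortest route is 1 – 3 – 12, which uses 2 edges, and 1 and 12 are not directly tied, so nothing shorter exists. So d(1,12) = 2.

2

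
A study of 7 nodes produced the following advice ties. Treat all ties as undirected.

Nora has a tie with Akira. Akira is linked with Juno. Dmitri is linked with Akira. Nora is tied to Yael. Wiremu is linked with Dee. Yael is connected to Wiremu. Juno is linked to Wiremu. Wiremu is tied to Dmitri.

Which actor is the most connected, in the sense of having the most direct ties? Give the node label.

Degrees — Akira:3, Dee:1, Dmitri:2, Juno:2, Nora:2, Wiremu:4, Yael:2.
The maximum is 4, attained only by Wiremu.

Wiremu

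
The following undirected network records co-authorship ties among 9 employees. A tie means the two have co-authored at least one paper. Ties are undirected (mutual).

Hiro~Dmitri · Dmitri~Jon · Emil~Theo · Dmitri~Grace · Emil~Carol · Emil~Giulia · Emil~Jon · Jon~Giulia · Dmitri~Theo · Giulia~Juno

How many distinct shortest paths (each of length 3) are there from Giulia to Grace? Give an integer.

The shortest distance is 3, and the only length-3 path is Giulia–Jon–Dmitri–Grace. So there is exactly 1 shortest path.

1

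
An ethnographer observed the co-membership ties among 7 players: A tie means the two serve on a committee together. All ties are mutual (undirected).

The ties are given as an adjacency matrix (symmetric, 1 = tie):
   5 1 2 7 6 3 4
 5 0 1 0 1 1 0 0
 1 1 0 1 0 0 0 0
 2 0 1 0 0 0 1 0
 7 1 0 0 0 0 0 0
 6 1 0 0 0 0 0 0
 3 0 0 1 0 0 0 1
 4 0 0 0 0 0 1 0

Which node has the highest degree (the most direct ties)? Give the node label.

Degrees — 1:2, 2:2, 3:2, 4:1, 5:3, 6:1, 7:1.
The maximum is 3, attained only by 5.

5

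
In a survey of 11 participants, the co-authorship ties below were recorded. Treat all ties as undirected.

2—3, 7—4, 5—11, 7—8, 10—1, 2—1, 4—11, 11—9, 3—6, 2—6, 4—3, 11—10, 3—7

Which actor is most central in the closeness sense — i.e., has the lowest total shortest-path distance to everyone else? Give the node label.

4

Farness (sum of distances to all others) for each node — 1:24, 2:23, 3:19, 4:18, 5:28, 6:25, 7:21, 8:30, 9:28, 10:23, 11:19.
The smallest farness is 18, for 4, so 4 has the highest closeness.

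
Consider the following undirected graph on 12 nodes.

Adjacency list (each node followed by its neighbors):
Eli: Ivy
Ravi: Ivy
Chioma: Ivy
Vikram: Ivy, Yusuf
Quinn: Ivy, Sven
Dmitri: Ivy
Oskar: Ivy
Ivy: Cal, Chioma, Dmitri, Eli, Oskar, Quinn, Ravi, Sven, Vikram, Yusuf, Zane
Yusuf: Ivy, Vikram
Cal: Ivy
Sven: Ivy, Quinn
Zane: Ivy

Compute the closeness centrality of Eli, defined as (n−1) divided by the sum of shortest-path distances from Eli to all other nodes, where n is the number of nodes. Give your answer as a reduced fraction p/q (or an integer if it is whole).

11/21

Distances from Eli: Cal:2, Chioma:2, Dmitri:2, Ivy:1, Oskar:2, Quinn:2, Ravi:2, Sven:2, Vikram:2, Yusuf:2, Zane:2. Sum = 21.
n = 12, so closeness = 11/21.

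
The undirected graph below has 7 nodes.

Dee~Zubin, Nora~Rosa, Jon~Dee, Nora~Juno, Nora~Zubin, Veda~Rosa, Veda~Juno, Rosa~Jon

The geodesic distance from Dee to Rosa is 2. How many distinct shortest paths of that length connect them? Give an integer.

The shortest distance is 2, and the only length-2 path is Dee–Jon–Rosa. So there is exactly 1 shortest path.

1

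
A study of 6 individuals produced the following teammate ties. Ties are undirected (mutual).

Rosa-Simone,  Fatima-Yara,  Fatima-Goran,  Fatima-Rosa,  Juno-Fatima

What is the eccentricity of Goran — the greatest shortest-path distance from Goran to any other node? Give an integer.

3

Distances from Goran: Fatima:1, Juno:2, Rosa:2, Simone:3, Yara:2.
The largest is 3 (to Simone), so the eccentricity of Goran is 3.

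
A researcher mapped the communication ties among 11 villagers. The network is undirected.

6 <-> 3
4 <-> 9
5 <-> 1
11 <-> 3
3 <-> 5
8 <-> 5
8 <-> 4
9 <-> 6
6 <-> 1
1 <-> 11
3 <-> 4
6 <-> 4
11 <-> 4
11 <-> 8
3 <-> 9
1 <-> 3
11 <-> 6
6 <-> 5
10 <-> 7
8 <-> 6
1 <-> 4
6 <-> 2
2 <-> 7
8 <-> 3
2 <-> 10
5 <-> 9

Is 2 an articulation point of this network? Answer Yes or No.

Yes

Removing 2 leaves {7 and 10} with no path to {1, 3, 4, 5, 6, 8, 9, and 11}, so the network splits into 2 components. 2 is a cut vertex.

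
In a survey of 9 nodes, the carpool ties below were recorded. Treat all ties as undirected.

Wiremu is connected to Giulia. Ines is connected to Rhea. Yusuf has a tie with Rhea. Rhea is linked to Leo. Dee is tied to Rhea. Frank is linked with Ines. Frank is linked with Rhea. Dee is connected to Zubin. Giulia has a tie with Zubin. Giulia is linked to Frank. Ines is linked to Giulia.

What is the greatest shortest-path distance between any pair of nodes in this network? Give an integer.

Eccentricity of each node (its greatest distance to any other): Dee:3, Frank:2, Giulia:3, Ines:2, Leo:4, Rhea:3, Wiremu:4, Yusuf:4, Zubin:3.
The maximum eccentricity is 4, realized for instance by the pair Yusuf–Wiremu via Yusuf – Rhea – Frank – Giulia – Wiremu. So the diameter is 4.

4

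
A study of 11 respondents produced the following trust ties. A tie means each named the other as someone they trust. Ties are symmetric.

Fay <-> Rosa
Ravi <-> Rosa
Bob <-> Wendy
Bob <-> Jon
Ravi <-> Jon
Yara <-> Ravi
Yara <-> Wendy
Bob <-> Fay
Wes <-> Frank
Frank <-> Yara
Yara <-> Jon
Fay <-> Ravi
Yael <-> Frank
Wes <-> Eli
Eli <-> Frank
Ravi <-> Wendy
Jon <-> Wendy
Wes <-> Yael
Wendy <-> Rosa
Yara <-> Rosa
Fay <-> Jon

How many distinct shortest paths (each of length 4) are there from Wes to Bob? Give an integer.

The shortest distance is 4. The length-4 paths are: Wes–Frank–Yara–Jon–Bob; Wes–Frank–Yara–Wendy–Bob.
That gives 2 distinct shortest paths.

2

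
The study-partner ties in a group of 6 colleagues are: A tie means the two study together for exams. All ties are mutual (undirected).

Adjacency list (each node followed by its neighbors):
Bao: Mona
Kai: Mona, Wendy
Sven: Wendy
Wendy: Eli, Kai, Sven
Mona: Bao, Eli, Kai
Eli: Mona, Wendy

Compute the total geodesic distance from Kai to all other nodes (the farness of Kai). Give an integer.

8

Distances from Kai: Bao:2, Eli:2, Mona:1, Sven:2, Wendy:1.
Sum = 2 + 2 + 1 + 2 + 1 = 8.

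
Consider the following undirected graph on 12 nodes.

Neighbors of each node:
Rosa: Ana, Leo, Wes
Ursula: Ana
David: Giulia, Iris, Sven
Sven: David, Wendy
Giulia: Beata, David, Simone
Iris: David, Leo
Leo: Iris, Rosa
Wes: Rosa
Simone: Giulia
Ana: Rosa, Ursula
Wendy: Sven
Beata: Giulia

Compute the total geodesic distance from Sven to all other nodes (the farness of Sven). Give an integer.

Distances from Sven: Ana:5, Beata:3, David:1, Giulia:2, Iris:2, Leo:3, Rosa:4, Simone:3, Ursula:6, Wendy:1, Wes:5.
Sum = 5 + 3 + 1 + 2 + 2 + 3 + 4 + 3 + 6 + 1 + 5 = 35.

35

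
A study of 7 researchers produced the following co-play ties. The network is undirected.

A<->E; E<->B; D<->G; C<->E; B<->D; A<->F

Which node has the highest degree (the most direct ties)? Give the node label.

Degrees — A:2, B:2, C:1, D:2, E:3, F:1, G:1.
The maximum is 3, attained only by E.

E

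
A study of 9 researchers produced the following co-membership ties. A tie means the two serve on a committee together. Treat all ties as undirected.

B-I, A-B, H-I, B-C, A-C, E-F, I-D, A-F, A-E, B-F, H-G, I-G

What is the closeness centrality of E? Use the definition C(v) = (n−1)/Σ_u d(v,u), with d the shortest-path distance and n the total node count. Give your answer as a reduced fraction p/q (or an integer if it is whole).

Distances from E: A:1, B:2, C:2, D:4, F:1, G:4, H:4, I:3. Sum = 21.
n = 9, so closeness = 8/21.

8/21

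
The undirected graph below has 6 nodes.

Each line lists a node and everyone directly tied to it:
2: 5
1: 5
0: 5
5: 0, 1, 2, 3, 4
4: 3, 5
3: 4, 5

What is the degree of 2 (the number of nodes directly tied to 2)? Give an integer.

2 is directly tied to 5. That is 1 neighbor, so the degree of 2 is 1.

1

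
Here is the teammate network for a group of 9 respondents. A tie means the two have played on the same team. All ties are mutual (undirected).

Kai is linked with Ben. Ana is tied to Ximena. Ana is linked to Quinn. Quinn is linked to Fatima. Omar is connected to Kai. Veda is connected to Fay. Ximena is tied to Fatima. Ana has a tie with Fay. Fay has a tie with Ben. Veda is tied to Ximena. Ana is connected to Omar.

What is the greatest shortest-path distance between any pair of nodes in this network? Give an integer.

4

Eccentricity of each node (its greatest distance to any other): Ana:2, Ben:4, Fatima:4, Fay:3, Kai:4, Omar:3, Quinn:3, Veda:3, Ximena:3.
The maximum eccentricity is 4, realized for instance by the pair Fatima–Ben via Fatima – Quinn – Ana – Fay – Ben. So the diameter is 4.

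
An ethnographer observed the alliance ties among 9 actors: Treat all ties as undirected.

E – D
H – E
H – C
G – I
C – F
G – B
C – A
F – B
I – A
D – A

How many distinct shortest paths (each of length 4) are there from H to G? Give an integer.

2

The shortest distance is 4. The length-4 paths are: H–C–F–B–G; H–C–A–I–G.
That gives 2 distinct shortest paths.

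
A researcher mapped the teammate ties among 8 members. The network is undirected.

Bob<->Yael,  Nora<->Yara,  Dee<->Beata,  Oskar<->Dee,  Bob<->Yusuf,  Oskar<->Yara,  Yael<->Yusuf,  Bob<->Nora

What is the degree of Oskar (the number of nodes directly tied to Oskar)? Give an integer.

Oskar is directly tied to Dee and Yara. That is 2 neighbors, so the degree of Oskar is 2.

2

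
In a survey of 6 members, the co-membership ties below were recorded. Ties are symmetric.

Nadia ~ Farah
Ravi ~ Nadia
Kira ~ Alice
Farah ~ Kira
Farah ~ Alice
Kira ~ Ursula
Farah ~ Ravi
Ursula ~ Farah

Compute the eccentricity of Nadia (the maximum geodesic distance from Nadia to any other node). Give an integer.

Distances from Nadia: Alice:2, Farah:1, Kira:2, Ravi:1, Ursula:2.
The largest is 2 (to Kira, Ursula, and Alice), so the eccentricity of Nadia is 2.

2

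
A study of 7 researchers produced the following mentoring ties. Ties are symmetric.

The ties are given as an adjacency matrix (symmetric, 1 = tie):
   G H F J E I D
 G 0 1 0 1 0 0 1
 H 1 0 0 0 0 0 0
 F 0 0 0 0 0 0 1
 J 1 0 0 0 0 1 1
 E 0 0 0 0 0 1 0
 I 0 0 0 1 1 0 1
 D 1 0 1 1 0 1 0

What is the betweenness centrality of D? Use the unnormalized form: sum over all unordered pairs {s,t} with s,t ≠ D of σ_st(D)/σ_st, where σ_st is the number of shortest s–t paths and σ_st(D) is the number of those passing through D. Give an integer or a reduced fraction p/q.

7

Pairs whose geodesics pass through D — G–F: 1; G–E: 1/2; G–I: 1/2; H–F: 1; H–E: 1/2; H–I: 1/2; F–J: 1; F–E: 1; F–I: 1.
All other pairs contribute 0.
Summing the contributions gives betweenness(D) = 7.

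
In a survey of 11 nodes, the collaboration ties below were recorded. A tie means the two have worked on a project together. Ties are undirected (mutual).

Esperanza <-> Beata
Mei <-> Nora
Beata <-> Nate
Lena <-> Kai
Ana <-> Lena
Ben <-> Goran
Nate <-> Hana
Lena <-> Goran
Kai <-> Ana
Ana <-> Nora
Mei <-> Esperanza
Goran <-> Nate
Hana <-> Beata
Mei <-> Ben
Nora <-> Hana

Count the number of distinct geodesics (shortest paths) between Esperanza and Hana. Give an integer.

The shortest distance is 2, and the only length-2 path is Esperanza–Beata–Hana. So there is exactly 1 shortest path.

1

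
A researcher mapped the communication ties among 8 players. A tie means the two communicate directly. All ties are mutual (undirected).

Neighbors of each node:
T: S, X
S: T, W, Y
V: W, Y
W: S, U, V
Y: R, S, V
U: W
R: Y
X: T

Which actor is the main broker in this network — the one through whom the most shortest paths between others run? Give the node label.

S

Unnormalized betweenness of each node: R:0, S:12, T:6, U:0, V:2, W:15/2, X:0, Y:15/2.
S has the largest value, 12, making it the main broker — the node through which the most shortest paths run.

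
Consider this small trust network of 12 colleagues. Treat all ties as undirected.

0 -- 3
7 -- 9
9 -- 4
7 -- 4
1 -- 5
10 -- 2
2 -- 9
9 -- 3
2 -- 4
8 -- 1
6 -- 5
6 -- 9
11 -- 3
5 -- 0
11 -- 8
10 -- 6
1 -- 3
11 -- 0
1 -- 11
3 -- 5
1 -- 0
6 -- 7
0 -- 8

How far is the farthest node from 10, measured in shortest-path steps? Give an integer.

4

Distances from 10: 0:3, 1:3, 2:1, 3:3, 4:2, 5:2, 6:1, 7:2, 8:4, 9:2, 11:4.
The largest is 4 (to 11 and 8), so the eccentricity of 10 is 4.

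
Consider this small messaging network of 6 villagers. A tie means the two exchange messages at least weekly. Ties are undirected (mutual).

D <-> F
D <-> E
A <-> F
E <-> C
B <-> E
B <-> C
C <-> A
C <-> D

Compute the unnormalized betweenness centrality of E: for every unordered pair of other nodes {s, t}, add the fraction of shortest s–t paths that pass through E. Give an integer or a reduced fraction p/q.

Pairs whose geodesics pass through E — B–D: 1/2; B–F: 1/3.
All other pairs contribute 0.
Summing the contributions gives betweenness(E) = 5/6.

5/6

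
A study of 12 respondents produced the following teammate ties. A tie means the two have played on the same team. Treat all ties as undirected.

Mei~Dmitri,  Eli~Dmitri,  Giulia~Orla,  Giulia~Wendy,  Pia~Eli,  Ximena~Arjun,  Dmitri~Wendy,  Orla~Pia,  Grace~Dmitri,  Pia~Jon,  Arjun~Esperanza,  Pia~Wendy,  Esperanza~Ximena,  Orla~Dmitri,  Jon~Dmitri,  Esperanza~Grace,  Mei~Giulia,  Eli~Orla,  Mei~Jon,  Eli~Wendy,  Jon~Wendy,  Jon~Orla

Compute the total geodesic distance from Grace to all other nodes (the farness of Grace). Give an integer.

22

Distances from Grace: Arjun:2, Dmitri:1, Eli:2, Esperanza:1, Giulia:3, Jon:2, Mei:2, Orla:2, Pia:3, Wendy:2, Ximena:2.
Sum = 2 + 1 + 2 + 1 + 3 + 2 + 2 + 2 + 3 + 2 + 2 = 22.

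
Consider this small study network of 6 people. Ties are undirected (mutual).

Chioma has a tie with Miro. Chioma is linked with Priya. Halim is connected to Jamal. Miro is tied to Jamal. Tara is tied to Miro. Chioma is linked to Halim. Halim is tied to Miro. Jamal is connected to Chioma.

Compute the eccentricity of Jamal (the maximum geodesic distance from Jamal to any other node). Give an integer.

2

Distances from Jamal: Chioma:1, Halim:1, Miro:1, Priya:2, Tara:2.
The largest is 2 (to Priya and Tara), so the eccentricity of Jamal is 2.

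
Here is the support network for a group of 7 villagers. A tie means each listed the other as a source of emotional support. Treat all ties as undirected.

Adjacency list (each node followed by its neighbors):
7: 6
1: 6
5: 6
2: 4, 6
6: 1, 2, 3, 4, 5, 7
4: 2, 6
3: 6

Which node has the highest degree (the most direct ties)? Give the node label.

6

Degrees — 1:1, 2:2, 3:1, 4:2, 5:1, 6:6, 7:1.
The maximum is 6, attained only by 6.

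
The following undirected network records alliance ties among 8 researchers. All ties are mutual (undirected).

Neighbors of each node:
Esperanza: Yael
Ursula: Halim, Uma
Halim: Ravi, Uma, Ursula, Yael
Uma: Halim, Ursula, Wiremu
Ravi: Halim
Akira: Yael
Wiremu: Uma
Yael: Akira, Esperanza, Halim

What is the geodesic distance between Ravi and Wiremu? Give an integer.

One shortest route is Ravi – Halim – Uma – Wiremu, which uses 3 edges, and at distance 2 from Ravi we only reach {Uma, Ursula, Yael}, which does not include Wiremu. So d(Ravi,Wiremu) = 3.

3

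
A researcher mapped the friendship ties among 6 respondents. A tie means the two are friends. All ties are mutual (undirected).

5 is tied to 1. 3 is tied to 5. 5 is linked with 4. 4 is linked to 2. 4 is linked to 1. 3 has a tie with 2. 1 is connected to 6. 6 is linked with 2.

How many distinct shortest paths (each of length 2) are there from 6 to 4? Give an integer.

2

The shortest distance is 2. The length-2 paths are: 6–1–4; 6–2–4.
That gives 2 distinct shortest paths.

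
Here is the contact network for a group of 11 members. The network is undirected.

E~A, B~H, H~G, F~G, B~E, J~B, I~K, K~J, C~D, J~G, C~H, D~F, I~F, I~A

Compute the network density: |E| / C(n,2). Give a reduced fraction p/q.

There are 14 edges and 11 nodes, so the maximum possible is C(11,2) = 55.
Density = 14/55.

14/55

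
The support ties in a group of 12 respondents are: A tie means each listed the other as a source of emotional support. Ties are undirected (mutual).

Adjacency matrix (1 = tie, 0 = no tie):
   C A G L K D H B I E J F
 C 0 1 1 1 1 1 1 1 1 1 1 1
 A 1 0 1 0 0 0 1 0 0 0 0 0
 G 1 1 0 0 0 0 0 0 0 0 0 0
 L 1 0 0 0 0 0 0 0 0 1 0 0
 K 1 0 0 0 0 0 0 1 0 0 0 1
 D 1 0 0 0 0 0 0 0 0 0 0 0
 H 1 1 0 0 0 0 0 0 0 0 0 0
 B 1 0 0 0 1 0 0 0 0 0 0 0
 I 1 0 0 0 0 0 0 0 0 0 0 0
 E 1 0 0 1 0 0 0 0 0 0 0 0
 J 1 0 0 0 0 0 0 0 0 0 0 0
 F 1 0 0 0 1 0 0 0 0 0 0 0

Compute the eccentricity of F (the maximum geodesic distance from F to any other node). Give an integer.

Distances from F: A:2, B:2, C:1, D:2, E:2, G:2, H:2, I:2, J:2, K:1, L:2.
The largest is 2 (to A, G, L, D, H, B, I, E, and J), so the eccentricity of F is 2.

2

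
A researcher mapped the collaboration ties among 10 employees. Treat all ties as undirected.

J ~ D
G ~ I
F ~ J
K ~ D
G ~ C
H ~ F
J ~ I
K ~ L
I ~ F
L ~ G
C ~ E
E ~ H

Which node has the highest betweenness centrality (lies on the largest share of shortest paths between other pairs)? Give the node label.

G

Unnormalized betweenness of each node: C:9/2, D:4, E:5/2, F:15/2, G:12, H:4, I:7, J:15/2, K:5/2, L:9/2.
G has the largest value, 12, making it the main broker — the node through which the most shortest paths run.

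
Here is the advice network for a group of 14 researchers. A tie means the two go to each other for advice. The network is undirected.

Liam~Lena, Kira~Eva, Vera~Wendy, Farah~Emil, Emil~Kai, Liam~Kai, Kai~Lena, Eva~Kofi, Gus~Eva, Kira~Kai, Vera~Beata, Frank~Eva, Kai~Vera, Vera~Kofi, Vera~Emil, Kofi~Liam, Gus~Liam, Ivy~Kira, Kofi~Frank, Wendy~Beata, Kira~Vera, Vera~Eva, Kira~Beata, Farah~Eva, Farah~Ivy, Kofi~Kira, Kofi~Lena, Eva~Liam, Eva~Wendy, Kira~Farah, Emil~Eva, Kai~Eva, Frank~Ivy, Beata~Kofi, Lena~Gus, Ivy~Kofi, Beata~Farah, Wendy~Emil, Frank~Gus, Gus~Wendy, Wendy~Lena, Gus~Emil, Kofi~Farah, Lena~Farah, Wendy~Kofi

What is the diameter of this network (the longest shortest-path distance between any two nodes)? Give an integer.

Eccentricity of each node (its greatest distance to any other): Beata:2, Emil:2, Eva:2, Farah:2, Frank:2, Gus:2, Ivy:2, Kai:2, Kira:2, Kofi:2, Lena:2, Liam:2, Vera:2, Wendy:2.
The maximum eccentricity is 2, realized for instance by the pair Frank–Kira via Frank – Kofi – Kira. So the diameter is 2.

2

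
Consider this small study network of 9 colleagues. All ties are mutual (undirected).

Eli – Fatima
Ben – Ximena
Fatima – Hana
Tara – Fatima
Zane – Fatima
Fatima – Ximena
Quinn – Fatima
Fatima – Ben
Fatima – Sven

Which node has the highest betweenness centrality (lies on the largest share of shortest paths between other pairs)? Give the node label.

Unnormalized betweenness of each node: Ben:0, Eli:0, Fatima:27, Hana:0, Quinn:0, Sven:0, Tara:0, Ximena:0, Zane:0.
Fatima has the largest value, 27, making it the main broker — the node through which the most shortest paths run.

Fatima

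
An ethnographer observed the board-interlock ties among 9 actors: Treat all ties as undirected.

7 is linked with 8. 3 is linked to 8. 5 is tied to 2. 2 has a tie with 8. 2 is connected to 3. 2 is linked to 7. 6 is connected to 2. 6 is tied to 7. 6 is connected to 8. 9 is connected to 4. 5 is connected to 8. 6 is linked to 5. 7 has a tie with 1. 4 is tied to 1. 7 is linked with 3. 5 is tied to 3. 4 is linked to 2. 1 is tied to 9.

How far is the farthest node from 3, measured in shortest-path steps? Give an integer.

Distances from 3: 1:2, 2:1, 4:2, 5:1, 6:2, 7:1, 8:1, 9:3.
The largest is 3 (to 9), so the eccentricity of 3 is 3.

3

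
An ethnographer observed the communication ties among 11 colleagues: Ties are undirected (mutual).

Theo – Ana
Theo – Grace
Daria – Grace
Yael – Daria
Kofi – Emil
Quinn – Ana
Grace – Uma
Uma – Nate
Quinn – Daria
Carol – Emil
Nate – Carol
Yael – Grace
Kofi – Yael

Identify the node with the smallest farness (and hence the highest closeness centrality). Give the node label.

Farness (sum of distances to all others) for each node — Ana:30, Carol:30, Daria:21, Emil:28, Grace:18, Kofi:24, Nate:26, Quinn:27, Theo:24, Uma:22, Yael:20.
The smallest farness is 18, for Grace, so Grace has the highest closeness.

Grace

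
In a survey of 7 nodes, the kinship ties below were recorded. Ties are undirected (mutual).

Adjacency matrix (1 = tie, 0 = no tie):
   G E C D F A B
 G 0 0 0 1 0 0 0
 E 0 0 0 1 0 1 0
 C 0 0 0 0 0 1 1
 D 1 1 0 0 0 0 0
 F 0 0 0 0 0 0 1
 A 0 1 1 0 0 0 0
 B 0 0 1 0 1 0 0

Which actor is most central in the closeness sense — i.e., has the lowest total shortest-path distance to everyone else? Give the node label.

A

Farness (sum of distances to all others) for each node — A:12, B:16, C:13, D:16, E:13, F:21, G:21.
The smallest farness is 12, for A, so A has the highest closeness.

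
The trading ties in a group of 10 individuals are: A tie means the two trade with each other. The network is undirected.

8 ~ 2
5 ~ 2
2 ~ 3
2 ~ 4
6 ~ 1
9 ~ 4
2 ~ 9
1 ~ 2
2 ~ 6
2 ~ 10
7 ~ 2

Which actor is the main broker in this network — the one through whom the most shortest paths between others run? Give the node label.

2

Unnormalized betweenness of each node: 1:0, 2:34, 3:0, 4:0, 5:0, 6:0, 7:0, 8:0, 9:0, 10:0.
2 has the largest value, 34, making it the main broker — the node through which the most shortest paths run.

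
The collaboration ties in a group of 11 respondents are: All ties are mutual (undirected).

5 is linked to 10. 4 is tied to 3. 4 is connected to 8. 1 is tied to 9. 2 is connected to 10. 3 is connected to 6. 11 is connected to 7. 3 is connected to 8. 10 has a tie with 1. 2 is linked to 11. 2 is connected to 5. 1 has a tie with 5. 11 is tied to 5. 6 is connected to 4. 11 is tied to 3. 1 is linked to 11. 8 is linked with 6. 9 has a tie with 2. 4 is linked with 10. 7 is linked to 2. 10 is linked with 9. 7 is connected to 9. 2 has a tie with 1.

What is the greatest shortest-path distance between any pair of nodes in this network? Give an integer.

3

Eccentricity of each node (its greatest distance to any other): 1:3, 2:3, 3:3, 4:3, 5:3, 6:3, 7:3, 8:3, 9:3, 10:2, 11:2.
The maximum eccentricity is 3, realized for instance by the pair 1–8 via 1 – 11 – 3 – 8. So the diameter is 3.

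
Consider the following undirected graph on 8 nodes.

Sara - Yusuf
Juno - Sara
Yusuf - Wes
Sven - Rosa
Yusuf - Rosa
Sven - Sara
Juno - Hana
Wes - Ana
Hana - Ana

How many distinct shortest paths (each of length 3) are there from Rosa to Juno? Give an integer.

The shortest distance is 3. The length-3 paths are: Rosa–Sven–Sara–Juno; Rosa–Yusuf–Sara–Juno.
That gives 2 distinct shortest paths.

2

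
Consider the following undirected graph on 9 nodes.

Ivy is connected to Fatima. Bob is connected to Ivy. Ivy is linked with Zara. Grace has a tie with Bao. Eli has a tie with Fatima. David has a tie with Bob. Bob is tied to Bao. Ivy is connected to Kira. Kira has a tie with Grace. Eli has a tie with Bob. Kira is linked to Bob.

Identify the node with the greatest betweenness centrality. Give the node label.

Unnormalized betweenness of each node: Bao:3/2, Bob:29/2, David:0, Eli:3/2, Fatima:1, Grace:1/2, Ivy:21/2, Kira:9/2, Zara:0.
Bob has the largest value, 29/2, making it the main broker — the node through which the most shortest paths run.

Bob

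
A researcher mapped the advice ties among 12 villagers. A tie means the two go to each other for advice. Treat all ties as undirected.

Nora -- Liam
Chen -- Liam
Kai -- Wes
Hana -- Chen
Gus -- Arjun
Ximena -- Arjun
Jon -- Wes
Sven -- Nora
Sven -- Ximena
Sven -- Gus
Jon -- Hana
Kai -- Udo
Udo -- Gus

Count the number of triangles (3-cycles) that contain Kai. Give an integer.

0

Kai's neighbors are Udo and Wes, but none of them are tied to each other, so no triangle contains Kai.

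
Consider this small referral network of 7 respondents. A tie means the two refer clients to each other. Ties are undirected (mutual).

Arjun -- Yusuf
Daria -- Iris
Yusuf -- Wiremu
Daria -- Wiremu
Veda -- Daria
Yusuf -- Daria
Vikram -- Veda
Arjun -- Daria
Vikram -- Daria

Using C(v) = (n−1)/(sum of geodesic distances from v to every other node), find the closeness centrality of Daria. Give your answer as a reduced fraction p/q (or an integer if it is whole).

1

Distances from Daria: Arjun:1, Iris:1, Veda:1, Vikram:1, Wiremu:1, Yusuf:1. Sum = 6.
n = 7, so closeness = 6/6 = 1.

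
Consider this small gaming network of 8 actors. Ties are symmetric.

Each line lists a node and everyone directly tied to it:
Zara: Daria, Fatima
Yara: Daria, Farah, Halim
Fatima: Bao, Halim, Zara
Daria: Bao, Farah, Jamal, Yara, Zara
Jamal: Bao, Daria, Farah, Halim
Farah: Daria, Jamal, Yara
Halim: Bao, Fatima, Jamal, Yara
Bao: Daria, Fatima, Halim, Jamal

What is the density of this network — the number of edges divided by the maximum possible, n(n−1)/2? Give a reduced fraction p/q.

There are 14 edges and 8 nodes, so the maximum possible is C(8,2) = 28.
Density = 14/28 = 1/2.

1/2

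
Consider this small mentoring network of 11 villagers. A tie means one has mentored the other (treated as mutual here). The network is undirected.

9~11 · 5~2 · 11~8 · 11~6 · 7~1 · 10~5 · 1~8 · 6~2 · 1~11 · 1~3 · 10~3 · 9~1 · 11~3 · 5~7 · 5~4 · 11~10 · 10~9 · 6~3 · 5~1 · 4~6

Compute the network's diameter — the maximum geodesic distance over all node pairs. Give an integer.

3

Eccentricity of each node (its greatest distance to any other): 1:2, 2:3, 3:2, 4:3, 5:2, 6:3, 7:3, 8:3, 9:3, 10:2, 11:2.
The maximum eccentricity is 3, realized for instance by the pair 8–4 via 8 – 1 – 5 – 4. So the diameter is 3.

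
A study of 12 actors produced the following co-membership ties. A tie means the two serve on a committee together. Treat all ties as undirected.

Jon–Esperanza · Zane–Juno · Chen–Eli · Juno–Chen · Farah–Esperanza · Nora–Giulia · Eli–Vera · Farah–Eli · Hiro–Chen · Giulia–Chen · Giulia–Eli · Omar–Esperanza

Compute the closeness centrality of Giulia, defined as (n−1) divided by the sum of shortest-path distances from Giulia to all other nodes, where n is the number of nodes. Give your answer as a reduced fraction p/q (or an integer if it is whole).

Distances from Giulia: Chen:1, Eli:1, Esperanza:3, Farah:2, Hiro:2, Jon:4, Juno:2, Nora:1, Omar:4, Vera:2, Zane:3. Sum = 25.
n = 12, so closeness = 11/25.

11/25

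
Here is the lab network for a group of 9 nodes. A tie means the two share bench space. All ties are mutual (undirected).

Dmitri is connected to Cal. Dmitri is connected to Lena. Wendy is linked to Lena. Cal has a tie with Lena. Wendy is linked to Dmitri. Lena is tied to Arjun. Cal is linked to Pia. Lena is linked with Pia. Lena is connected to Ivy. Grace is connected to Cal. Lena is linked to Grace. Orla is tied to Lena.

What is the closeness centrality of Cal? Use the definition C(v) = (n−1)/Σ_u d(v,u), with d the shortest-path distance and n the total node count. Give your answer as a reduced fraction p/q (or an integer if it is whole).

2/3

Distances from Cal: Arjun:2, Dmitri:1, Grace:1, Ivy:2, Lena:1, Orla:2, Pia:1, Wendy:2. Sum = 12.
n = 9, so closeness = 8/12 = 2/3.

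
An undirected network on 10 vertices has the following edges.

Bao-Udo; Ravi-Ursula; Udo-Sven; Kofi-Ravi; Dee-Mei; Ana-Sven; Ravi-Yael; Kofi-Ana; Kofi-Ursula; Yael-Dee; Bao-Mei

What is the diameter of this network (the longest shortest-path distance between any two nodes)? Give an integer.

5

Eccentricity of each node (its greatest distance to any other): Ana:4, Bao:5, Dee:4, Kofi:4, Mei:4, Ravi:4, Sven:4, Udo:4, Ursula:5, Yael:4.
The maximum eccentricity is 5, realized for instance by the pair Bao–Ursula via Bao – Mei – Dee – Yael – Ravi – Ursula. So the diameter is 5.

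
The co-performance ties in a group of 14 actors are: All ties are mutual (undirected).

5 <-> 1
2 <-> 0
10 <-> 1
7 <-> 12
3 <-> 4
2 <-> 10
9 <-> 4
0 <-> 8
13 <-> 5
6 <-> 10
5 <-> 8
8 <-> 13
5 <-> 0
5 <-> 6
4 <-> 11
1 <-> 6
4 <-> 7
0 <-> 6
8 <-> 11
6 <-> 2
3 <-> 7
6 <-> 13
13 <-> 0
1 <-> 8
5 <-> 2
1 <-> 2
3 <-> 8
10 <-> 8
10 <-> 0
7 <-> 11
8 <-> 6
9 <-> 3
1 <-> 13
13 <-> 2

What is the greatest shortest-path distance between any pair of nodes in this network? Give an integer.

Eccentricity of each node (its greatest distance to any other): 0:4, 1:4, 2:5, 3:3, 4:4, 5:4, 6:4, 7:4, 8:3, 9:4, 10:4, 11:3, 12:5, 13:4.
The maximum eccentricity is 5, realized for instance by the pair 2–12 via 2 – 1 – 8 – 3 – 7 – 12. So the diameter is 5.

5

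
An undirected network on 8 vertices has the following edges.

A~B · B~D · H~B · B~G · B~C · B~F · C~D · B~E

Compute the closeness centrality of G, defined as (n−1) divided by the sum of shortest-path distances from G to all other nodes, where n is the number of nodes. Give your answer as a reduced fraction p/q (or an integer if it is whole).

Distances from G: A:2, B:1, C:2, D:2, E:2, F:2, H:2. Sum = 13.
n = 8, so closeness = 7/13.

7/13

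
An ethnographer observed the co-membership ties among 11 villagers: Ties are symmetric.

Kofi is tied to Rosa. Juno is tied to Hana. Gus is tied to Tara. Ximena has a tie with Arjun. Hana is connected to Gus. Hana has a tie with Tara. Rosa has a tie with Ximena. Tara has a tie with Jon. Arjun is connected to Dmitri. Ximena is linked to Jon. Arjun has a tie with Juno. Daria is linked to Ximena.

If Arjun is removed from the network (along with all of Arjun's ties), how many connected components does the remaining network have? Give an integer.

Without Arjun, the remaining ties split the others into: {Daria, Gus, Hana, Jon, Juno, Kofi, Rosa, Tara, Ximena}; {Dmitri}.
That's 2 separate components.

2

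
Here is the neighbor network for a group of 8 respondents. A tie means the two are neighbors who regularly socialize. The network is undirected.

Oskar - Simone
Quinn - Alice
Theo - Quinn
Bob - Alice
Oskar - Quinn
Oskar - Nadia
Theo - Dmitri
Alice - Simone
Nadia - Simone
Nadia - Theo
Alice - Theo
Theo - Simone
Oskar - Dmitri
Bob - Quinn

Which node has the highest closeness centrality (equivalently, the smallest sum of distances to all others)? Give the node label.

Theo

Farness (sum of distances to all others) for each node — Alice:10, Bob:14, Dmitri:13, Nadia:12, Oskar:10, Quinn:10, Simone:10, Theo:9.
The smallest farness is 9, for Theo, so Theo has the highest closeness.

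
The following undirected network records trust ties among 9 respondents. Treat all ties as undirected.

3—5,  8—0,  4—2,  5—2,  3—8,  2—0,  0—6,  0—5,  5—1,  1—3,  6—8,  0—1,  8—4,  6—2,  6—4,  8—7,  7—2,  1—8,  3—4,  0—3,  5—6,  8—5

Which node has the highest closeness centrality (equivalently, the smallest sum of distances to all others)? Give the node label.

8

Farness (sum of distances to all others) for each node — 0:10, 1:12, 2:11, 3:11, 4:12, 5:10, 6:11, 7:14, 8:9.
The smallest farness is 9, for 8, so 8 has the highest closeness.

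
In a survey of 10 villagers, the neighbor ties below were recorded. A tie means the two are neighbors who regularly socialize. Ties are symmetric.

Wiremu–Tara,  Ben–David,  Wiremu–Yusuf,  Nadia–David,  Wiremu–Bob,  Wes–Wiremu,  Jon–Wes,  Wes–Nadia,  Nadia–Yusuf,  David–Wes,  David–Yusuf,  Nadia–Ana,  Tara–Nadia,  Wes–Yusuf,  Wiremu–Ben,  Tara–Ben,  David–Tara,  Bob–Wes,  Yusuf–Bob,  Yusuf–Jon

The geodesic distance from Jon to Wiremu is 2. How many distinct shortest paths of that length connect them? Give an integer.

2

The shortest distance is 2. The length-2 paths are: Jon–Wes–Wiremu; Jon–Yusuf–Wiremu.
That gives 2 distinct shortest paths.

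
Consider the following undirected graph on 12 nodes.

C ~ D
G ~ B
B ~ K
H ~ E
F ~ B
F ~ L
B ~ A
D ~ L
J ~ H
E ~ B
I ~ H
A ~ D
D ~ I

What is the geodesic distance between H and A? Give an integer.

3

One shortest route is H – E – B – A, which uses 3 edges, and at distance 2 from H we only reach {B, D}, which does not include A. So d(H,A) = 3.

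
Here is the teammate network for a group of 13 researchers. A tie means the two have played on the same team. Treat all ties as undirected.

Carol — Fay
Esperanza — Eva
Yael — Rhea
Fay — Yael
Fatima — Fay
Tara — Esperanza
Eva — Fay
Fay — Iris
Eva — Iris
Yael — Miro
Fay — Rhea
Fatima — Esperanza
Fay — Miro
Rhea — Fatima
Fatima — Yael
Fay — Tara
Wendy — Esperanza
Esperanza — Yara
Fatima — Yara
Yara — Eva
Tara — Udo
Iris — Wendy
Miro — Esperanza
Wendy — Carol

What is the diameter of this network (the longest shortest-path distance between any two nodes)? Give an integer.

3

Eccentricity of each node (its greatest distance to any other): Carol:3, Esperanza:2, Eva:3, Fatima:3, Fay:2, Iris:3, Miro:3, Rhea:3, Tara:2, Udo:3, Wendy:3, Yael:3, Yara:3.
The maximum eccentricity is 3, realized for instance by the pair Eva–Udo via Eva – Fay – Tara – Udo. So the diameter is 3.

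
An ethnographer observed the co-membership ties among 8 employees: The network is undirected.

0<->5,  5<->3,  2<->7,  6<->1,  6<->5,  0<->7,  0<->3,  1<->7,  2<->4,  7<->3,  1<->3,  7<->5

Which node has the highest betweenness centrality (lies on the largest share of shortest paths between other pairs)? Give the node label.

7

Unnormalized betweenness of each node: 0:0, 1:2, 2:6, 3:5/6, 4:0, 5:3, 6:1/3, 7:65/6.
7 has the largest value, 65/6, making it the main broker — the node through which the most shortest paths run.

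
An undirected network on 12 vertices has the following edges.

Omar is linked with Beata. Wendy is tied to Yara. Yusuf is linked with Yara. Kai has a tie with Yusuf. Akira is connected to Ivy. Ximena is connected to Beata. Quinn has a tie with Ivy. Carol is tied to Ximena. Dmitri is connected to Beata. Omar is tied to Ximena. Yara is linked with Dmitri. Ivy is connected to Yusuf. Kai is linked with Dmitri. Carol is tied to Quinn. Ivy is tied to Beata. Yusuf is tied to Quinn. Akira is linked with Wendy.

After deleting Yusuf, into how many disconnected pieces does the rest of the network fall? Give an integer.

1

Yusuf's neighbors (Ivy, Kai, Quinn, and Yara) remain reachable from one another through other ties, so the rest of the network stays in one piece.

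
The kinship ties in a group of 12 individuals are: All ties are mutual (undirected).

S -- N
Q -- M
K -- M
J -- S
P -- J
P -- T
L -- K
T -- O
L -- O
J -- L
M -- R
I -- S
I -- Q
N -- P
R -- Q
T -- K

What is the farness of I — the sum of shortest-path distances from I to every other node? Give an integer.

27

Distances from I: J:2, K:3, L:3, M:2, N:2, O:4, P:3, Q:1, R:2, S:1, T:4.
Sum = 2 + 3 + 3 + 2 + 2 + 4 + 3 + 1 + 2 + 1 + 4 = 27.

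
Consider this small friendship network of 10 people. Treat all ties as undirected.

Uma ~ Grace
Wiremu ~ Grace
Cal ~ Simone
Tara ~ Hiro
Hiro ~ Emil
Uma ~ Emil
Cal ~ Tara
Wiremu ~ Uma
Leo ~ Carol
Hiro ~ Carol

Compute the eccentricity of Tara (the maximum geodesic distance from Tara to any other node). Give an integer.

4

Distances from Tara: Cal:1, Carol:2, Emil:2, Grace:4, Hiro:1, Leo:3, Simone:2, Uma:3, Wiremu:4.
The largest is 4 (to Wiremu and Grace), so the eccentricity of Tara is 4.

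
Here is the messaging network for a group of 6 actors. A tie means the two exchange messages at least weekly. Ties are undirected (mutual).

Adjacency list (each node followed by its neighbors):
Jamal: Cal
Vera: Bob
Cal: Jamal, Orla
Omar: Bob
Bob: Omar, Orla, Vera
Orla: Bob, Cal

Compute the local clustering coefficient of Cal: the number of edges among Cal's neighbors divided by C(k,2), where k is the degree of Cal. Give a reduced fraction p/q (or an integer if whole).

0

Cal's neighbors: Jamal and Orla (k = 2).
Possible neighbor pairs: C(2,2) = 1. Edges among them: none → e = 0.
Clustering(Cal) = 0/1.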